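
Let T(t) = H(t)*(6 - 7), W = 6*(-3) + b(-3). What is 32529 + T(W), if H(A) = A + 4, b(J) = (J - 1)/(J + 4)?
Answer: 32547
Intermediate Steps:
b(J) = (-1 + J)/(4 + J)
W = -22 (W = 6*(-3) + (-1 - 3)/(4 - 3) = -18 - 4/1 = -18 + 1*(-4) = -18 - 4 = -22)
H(A) = 4 + A
T(t) = -4 - t (T(t) = (4 + t)*(6 - 7) = (4 + t)*(-1) = -4 - t)
32529 + T(W) = 32529 + (-4 - 1*(-22)) = 32529 + (-4 + 22) = 32529 + 18 = 32547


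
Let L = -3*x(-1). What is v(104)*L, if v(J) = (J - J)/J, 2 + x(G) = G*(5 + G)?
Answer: 0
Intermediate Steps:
x(G) = -2 + G*(5 + G)
L = 18 (L = -3*(-2 + (-1)**2 + 5*(-1)) = -3*(-2 + 1 - 5) = -3*(-6) = 18)
v(J) = 0 (v(J) = 0/J = 0)
v(104)*L = 0*18 = 0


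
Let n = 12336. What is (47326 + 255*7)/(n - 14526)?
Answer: -49111/2190 ≈ -22.425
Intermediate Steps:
(47326 + 255*7)/(n - 14526) = (47326 + 255*7)/(12336 - 14526) = (47326 + 1785)/(-2190) = 49111*(-1/2190) = -49111/2190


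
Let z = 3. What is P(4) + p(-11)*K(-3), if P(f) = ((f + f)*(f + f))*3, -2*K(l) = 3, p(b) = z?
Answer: 375/2 ≈ 187.50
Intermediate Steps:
p(b) = 3
K(l) = -3/2 (K(l) = -1/2*3 = -3/2)
P(f) = 12*f**2 (P(f) = ((2*f)*(2*f))*3 = (4*f**2)*3 = 12*f**2)
P(4) + p(-11)*K(-3) = 12*4**2 + 3*(-3/2) = 12*16 - 9/2 = 192 - 9/2 = 375/2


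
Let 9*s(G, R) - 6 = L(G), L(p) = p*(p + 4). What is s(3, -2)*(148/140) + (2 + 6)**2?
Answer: 2351/35 ≈ 67.171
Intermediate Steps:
L(p) = p*(4 + p)
s(G, R) = 2/3 + G*(4 + G)/9 (s(G, R) = 2/3 + (G*(4 + G))/9 = 2/3 + G*(4 + G)/9)
s(3, -2)*(148/140) + (2 + 6)**2 = (2/3 + (1/9)*3*(4 + 3))*(148/140) + (2 + 6)**2 = (2/3 + (1/9)*3*7)*(148*(1/140)) + 8**2 = (2/3 + 7/3)*(37/35) + 64 = 3*(37/35) + 64 = 111/35 + 64 = 2351/35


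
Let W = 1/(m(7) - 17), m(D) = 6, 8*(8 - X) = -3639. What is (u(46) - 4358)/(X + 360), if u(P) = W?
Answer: -383512/72413 ≈ -5.2962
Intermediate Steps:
X = 3703/8 (X = 8 - ⅛*(-3639) = 8 + 3639/8 = 3703/8 ≈ 462.88)
W = -1/11 (W = 1/(6 - 17) = 1/(-11) = -1/11 ≈ -0.090909)
u(P) = -1/11
(u(46) - 4358)/(X + 360) = (-1/11 - 4358)/(3703/8 + 360) = -47939/(11*6583/8) = -47939/11*8/6583 = -383512/72413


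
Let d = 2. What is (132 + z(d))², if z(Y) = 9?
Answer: 19881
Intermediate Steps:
(132 + z(d))² = (132 + 9)² = 141² = 19881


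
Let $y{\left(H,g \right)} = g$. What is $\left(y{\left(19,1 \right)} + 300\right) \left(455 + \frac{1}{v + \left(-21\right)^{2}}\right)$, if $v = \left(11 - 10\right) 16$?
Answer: $\frac{62588736}{457} \approx 1.3696 \cdot 10^{5}$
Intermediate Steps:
$v = 16$ ($v = 1 \cdot 16 = 16$)
$\left(y{\left(19,1 \right)} + 300\right) \left(455 + \frac{1}{v + \left(-21\right)^{2}}\right) = \left(1 + 300\right) \left(455 + \frac{1}{16 + \left(-21\right)^{2}}\right) = 301 \left(455 + \frac{1}{16 + 441}\right) = 301 \left(455 + \frac{1}{457}\right) = 301 \cdot \frac{207936}{457} = \frac{62588736}{457}$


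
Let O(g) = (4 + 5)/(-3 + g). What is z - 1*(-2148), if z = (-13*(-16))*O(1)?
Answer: 1212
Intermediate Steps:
O(g) = 9/(-3 + g)
z = -936 (z = (-13*(-16))*(9/(-3 + 1)) = 208*(9/(-2)) = 208*(9*(-1/2)) = 208*(-9/2) = -936)
z - 1*(-2148) = -936 - 1*(-2148) = -936 + 2148 = 1212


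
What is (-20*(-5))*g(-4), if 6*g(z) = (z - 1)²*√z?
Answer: 2500*I/3 ≈ 833.33*I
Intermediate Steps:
g(z) = √z*(-1 + z)²/6 (g(z) = ((z - 1)²*√z)/6 = ((-1 + z)²*√z)/6 = (√z*(-1 + z)²)/6 = √z*(-1 + z)²/6)
(-20*(-5))*g(-4) = (-20*(-5))*(√(-4)*(-1 - 4)²/6) = (-20*(-5))*((⅙)*(2*I)*(-5)²) = 100*((⅙)*(2*I)*25) = 100*(25*I/3) = 2500*I/3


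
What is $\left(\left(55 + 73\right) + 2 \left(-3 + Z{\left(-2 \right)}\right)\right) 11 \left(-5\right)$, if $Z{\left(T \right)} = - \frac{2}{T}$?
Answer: $-6820$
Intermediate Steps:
$\left(\left(55 + 73\right) + 2 \left(-3 + Z{\left(-2 \right)}\right)\right) 11 \left(-5\right) = \left(\left(55 + 73\right) + 2 \left(-3 - \frac{2}{-2}\right)\right) 11 \left(-5\right) = \left(128 + 2 \left(-3 - -1\right)\right) \left(-55\right) = \left(128 + 2 \left(-3 + 1\right)\right) \left(-55\right) = \left(128 + 2 \left(-2\right)\right) \left(-55\right) = \left(128 - 4\right) \left(-55\right) = 124 \left(-55\right) = -6820$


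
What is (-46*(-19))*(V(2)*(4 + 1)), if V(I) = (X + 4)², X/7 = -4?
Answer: 2517120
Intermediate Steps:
X = -28 (X = 7*(-4) = -28)
V(I) = 576 (V(I) = (-28 + 4)² = (-24)² = 576)
(-46*(-19))*(V(2)*(4 + 1)) = (-46*(-19))*(576*(4 + 1)) = 874*(576*5) = 874*2880 = 2517120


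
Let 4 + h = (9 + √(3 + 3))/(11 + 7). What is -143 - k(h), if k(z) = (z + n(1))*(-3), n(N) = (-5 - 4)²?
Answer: 179/2 + √6/6 ≈ 89.908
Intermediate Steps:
n(N) = 81 (n(N) = (-9)² = 81)
h = -7/2 + √6/18 (h = -4 + (9 + √(3 + 3))/(11 + 7) = -4 + (9 + √6)/18 = -4 + (9 + √6)*(1/18) = -4 + (½ + √6/18) = -7/2 + √6/18 ≈ -3.3639)
k(z) = -243 - 3*z (k(z) = (z + 81)*(-3) = (81 + z)*(-3) = -243 - 3*z)
-143 - k(h) = -143 - (-243 - 3*(-7/2 + √6/18)) = -143 - (-243 + (21/2 - √6/6)) = -143 - (-465/2 - √6/6) = -143 + (465/2 + √6/6) = 179/2 + √6/6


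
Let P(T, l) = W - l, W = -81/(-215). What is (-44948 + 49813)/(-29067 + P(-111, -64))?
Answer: -1045975/6235564 ≈ -0.16774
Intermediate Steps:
W = 81/215 (W = -81*(-1/215) = 81/215 ≈ 0.37674)
P(T, l) = 81/215 - l
(-44948 + 49813)/(-29067 + P(-111, -64)) = (-44948 + 49813)/(-29067 + (81/215 - 1*(-64))) = 4865/(-29067 + (81/215 + 64)) = 4865/(-29067 + 13841/215) = 4865/(-6235564/215) = 4865*(-215/6235564) = -1045975/6235564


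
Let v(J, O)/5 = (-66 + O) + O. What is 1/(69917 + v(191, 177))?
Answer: 1/71357 ≈ 1.4014e-5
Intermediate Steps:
v(J, O) = -330 + 10*O (v(J, O) = 5*((-66 + O) + O) = 5*(-66 + 2*O) = -330 + 10*O)
1/(69917 + v(191, 177)) = 1/(69917 + (-330 + 10*177)) = 1/(69917 + (-330 + 1770)) = 1/(69917 + 1440) = 1/71357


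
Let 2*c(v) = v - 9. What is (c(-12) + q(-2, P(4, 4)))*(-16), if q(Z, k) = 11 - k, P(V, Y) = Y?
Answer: 56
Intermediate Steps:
c(v) = -9/2 + v/2 (c(v) = (v - 9)/2 = (-9 + v)/2 = -9/2 + v/2)
(c(-12) + q(-2, P(4, 4)))*(-16) = ((-9/2 + (½)*(-12)) + (11 - 1*4))*(-16) = ((-9/2 - 6) + (11 - 4))*(-16) = (-21/2 + 7)*(-16) = -7/2*(-16) = 56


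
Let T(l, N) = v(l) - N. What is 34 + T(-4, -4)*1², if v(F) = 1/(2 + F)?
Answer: 75/2 ≈ 37.500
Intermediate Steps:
T(l, N) = 1/(2 + l) - N
34 + T(-4, -4)*1² = 34 + ((1 - 1*(-4)*(2 - 4))/(2 - 4))*1² = 34 + ((1 - 1*(-4)*(-2))/(-2))*1 = 34 - (1 - 8)/2*1 = 34 - ½*(-7)*1 = 34 + (7/2)*1 = 34 + 7/2 = 75/2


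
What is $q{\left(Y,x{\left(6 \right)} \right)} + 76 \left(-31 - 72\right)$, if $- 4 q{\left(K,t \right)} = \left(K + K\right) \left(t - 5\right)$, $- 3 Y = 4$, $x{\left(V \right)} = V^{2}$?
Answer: $- \frac{23422}{3} \approx -7807.3$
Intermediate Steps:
$Y = - \frac{4}{3}$ ($Y = \left(- \frac{1}{3}\right) 4 = - \frac{4}{3} \approx -1.3333$)
$q{\left(K,t \right)} = - \frac{K \left(-5 + t\right)}{2}$ ($q{\left(K,t \right)} = - \frac{\left(K + K\right) \left(t - 5\right)}{4} = - \frac{2 K \left(-5 + t\right)}{4} = - \frac{K \left(-5 + t\right)}{2}$)
$q{\left(Y,x{\left(6 \right)} \right)} + 76 \left(-31 - 72\right) = \frac{1}{2} \left(- \frac{4}{3}\right) \left(5 - 6^{2}\right) + 76 \left(-31 - 72\right) = \frac{1}{2} \left(- \frac{4}{3}\right) \left(5 - 36\right) + 76 \left(-103\right) = \frac{1}{2} \left(- \frac{4}{3}\right) \left(5 - 36\right) - 7828 = \frac{1}{2} \left(- \frac{4}{3}\right) \left(-31\right) - 7828 = \frac{62}{3} - 7828 = - \frac{23422}{3}$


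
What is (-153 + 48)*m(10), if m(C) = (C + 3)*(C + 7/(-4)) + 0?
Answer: -45045/4 ≈ -11261.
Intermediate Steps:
m(C) = (3 + C)*(-7/4 + C) (m(C) = (3 + C)*(C + 7*(-¼)) + 0 = (3 + C)*(C - 7/4) + 0 = (3 + C)*(-7/4 + C) + 0 = (3 + C)*(-7/4 + C))
(-153 + 48)*m(10) = (-153 + 48)*(-21/4 + 10² + (5/4)*10) = -105*(-21/4 + 100 + 25/2) = -105*429/4 = -45045/4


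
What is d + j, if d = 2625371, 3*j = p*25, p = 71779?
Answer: 9670588/3 ≈ 3.2235e+6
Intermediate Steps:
j = 1794475/3 (j = (71779*25)/3 = (1/3)*1794475 = 1794475/3 ≈ 5.9816e+5)
d + j = 2625371 + 1794475/3 = 9670588/3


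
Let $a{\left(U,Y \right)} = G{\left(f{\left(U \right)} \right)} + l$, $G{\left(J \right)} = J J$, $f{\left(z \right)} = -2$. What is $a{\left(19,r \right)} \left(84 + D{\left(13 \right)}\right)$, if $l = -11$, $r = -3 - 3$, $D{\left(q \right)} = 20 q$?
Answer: $-2408$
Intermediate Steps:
$r = -6$ ($r = -3 - 3 = -6$)
$G{\left(J \right)} = J^{2}$
$a{\left(U,Y \right)} = -7$ ($a{\left(U,Y \right)} = \left(-2\right)^{2} - 11 = 4 - 11 = -7$)
$a{\left(19,r \right)} \left(84 + D{\left(13 \right)}\right) = - 7 \left(84 + 20 \cdot 13\right) = - 7 \left(84 + 260\right) = \left(-7\right) 344 = -2408$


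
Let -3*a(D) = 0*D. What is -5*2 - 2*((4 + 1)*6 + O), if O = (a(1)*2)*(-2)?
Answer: -70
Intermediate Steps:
a(D) = 0 (a(D) = -0*D = -⅓*0 = 0)
O = 0 (O = (0*2)*(-2) = 0*(-2) = 0)
-5*2 - 2*((4 + 1)*6 + O) = -5*2 - 2*((4 + 1)*6 + 0) = -10 - 2*(5*6 + 0) = -10 - 2*(30 + 0) = -10 - 2*30 = -10 - 60 = -70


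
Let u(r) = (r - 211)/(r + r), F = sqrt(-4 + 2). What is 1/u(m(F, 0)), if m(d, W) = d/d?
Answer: -1/105 ≈ -0.0095238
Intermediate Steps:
F = I*sqrt(2) (F = sqrt(-2) = I*sqrt(2) ≈ 1.4142*I)
m(d, W) = 1
u(r) = (-211 + r)/(2*r) (u(r) = (-211 + r)/((2*r)) = (-211 + r)*(1/(2*r)) = (-211 + r)/(2*r))
1/u(m(F, 0)) = 1/((1/2)*(-211 + 1)/1) = 1/((1/2)*1*(-210)) = 1/(-105) = -1/105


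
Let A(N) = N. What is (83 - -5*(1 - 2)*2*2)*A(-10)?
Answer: -630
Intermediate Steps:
(83 - -5*(1 - 2)*2*2)*A(-10) = (83 - -5*(1 - 2)*2*2)*(-10) = (83 - -5*(-1)*2*2)*(-10) = (83 - 5*2*2)*(-10) = (83 - 10*2)*(-10) = (83 - 1*20)*(-10) = (83 - 20)*(-10) = 63*(-10) = -630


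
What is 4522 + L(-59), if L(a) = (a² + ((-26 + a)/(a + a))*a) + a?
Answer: 15803/2 ≈ 7901.5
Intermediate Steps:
L(a) = -13 + a² + 3*a/2 (L(a) = (a² + ((-26 + a)/((2*a)))*a) + a = (a² + ((-26 + a)*(1/(2*a)))*a) + a = (a² + ((-26 + a)/(2*a))*a) + a = (a² + (-13 + a/2)) + a = (-13 + a² + a/2) + a = -13 + a² + 3*a/2)
4522 + L(-59) = 4522 + (-13 + (-59)² + (3/2)*(-59)) = 4522 + (-13 + 3481 - 177/2) = 4522 + 6759/2 = 15803/2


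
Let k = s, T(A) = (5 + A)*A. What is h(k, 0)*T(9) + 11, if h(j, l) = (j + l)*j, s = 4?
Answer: 2027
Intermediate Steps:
T(A) = A*(5 + A)
k = 4
h(j, l) = j*(j + l)
h(k, 0)*T(9) + 11 = (4*(4 + 0))*(9*(5 + 9)) + 11 = (4*4)*(9*14) + 11 = 16*126 + 11 = 2016 + 11 = 2027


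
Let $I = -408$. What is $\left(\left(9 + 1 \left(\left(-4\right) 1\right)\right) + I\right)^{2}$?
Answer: $162409$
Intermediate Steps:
$\left(\left(9 + 1 \left(\left(-4\right) 1\right)\right) + I\right)^{2} = \left(\left(9 + 1 \left(\left(-4\right) 1\right)\right) - 408\right)^{2} = \left(\left(9 + 1 \left(-4\right)\right) - 408\right)^{2} = \left(\left(9 - 4\right) - 408\right)^{2} = \left(5 - 408\right)^{2} = \left(-403\right)^{2} = 162409$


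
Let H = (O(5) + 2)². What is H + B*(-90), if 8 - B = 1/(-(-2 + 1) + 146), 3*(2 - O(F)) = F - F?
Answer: -34466/49 ≈ -703.39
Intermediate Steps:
O(F) = 2 (O(F) = 2 - (F - F)/3 = 2 - ⅓*0 = 2 + 0 = 2)
H = 16 (H = (2 + 2)² = 4² = 16)
B = 1175/147 (B = 8 - 1/(-(-2 + 1) + 146) = 8 - 1/(-1*(-1) + 146) = 8 - 1/(1 + 146) = 8 - 1/147 = 1175/147 ≈ 7.9932)
H + B*(-90) = 16 + (1175/147)*(-90) = 16 - 35250/49 = -34466/49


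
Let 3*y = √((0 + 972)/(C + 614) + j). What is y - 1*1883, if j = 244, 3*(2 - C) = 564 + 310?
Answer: -1883 + √58579282/1461 ≈ -1877.8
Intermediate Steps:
C = -868/3 (C = 2 - (564 + 310)/3 = 2 - ⅓*874 = 2 - 874/3 = -868/3 ≈ -289.33)
y = √58579282/1461 (y = √((0 + 972)/(-868/3 + 614) + 244)/3 = √(972/(974/3) + 244)/3 = √(972*(3/974) + 244)/3 = √(1458/487 + 244)/3 = √(120286/487)/3 = (√58579282/487)/3 = √58579282/1461 ≈ 5.2387)
y - 1*1883 = √58579282/1461 - 1*1883 = √58579282/1461 - 1883 = -1883 + √58579282/1461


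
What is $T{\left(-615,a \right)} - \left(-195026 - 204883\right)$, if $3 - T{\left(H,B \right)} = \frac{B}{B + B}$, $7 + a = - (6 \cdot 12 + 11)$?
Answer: $\frac{799823}{2} \approx 3.9991 \cdot 10^{5}$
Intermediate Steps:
$a = -90$ ($a = -7 - \left(6 \cdot 12 + 11\right) = -7 - \left(72 + 11\right) = -7 - 83 = -90$)
$T{\left(H,B \right)} = \frac{5}{2}$ ($T{\left(H,B \right)} = 3 - \frac{B}{B + B} = 3 - \frac{B}{2 B} = 3 - B \frac{1}{2 B} = 3 - \frac{1}{2} = \frac{5}{2}$)
$T{\left(-615,a \right)} - \left(-195026 - 204883\right) = \frac{5}{2} - \left(-195026 - 204883\right) = \frac{5}{2} - -399909 = \frac{5}{2} + 399909 = \frac{799823}{2}$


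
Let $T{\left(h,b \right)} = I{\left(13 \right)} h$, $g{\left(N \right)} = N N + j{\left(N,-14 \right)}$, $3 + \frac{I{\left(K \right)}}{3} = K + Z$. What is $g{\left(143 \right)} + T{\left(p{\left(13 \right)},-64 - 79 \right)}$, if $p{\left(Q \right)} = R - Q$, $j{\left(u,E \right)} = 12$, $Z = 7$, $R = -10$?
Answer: $19288$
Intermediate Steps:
$I{\left(K \right)} = 12 + 3 K$ ($I{\left(K \right)} = -9 + 3 \left(K + 7\right) = -9 + 3 \left(7 + K\right) = -9 + \left(21 + 3 K\right) = 12 + 3 K$)
$p{\left(Q \right)} = -10 - Q$
$g{\left(N \right)} = 12 + N^{2}$ ($g{\left(N \right)} = N N + 12 = N^{2} + 12 = 12 + N^{2}$)
$T{\left(h,b \right)} = 51 h$ ($T{\left(h,b \right)} = \left(12 + 3 \cdot 13\right) h = \left(12 + 39\right) h = 51 h$)
$g{\left(143 \right)} + T{\left(p{\left(13 \right)},-64 - 79 \right)} = \left(12 + 143^{2}\right) + 51 \left(-10 - 13\right) = \left(12 + 20449\right) + 51 \left(-10 - 13\right) = 20461 + 51 \left(-23\right) = 20461 - 1173 = 19288$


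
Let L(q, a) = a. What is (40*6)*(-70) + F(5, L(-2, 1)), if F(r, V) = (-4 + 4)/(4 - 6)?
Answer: -16800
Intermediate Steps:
F(r, V) = 0 (F(r, V) = 0/(-2) = 0*(-1/2) = 0)
(40*6)*(-70) + F(5, L(-2, 1)) = (40*6)*(-70) + 0 = 240*(-70) + 0 = -16800 + 0 = -16800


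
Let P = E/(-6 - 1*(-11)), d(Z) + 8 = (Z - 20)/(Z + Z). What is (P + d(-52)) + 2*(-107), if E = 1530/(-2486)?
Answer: -3578100/16159 ≈ -221.43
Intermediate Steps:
E = -765/1243 (E = 1530*(-1/2486) = -765/1243 ≈ -0.61545)
d(Z) = -8 + (-20 + Z)/(2*Z) (d(Z) = -8 + (Z - 20)/(Z + Z) = -8 + (-20 + Z)/((2*Z)) = -8 + (-20 + Z)*(1/(2*Z)) = -8 + (-20 + Z)/(2*Z))
P = -153/1243 (P = -765/(1243*(-6 - 1*(-11))) = -765/(1243*(-6 + 11)) = -765/1243/5 = -765/1243*1/5 = -153/1243 ≈ -0.12309)
(P + d(-52)) + 2*(-107) = (-153/1243 + (-15/2 - 10/(-52))) + 2*(-107) = (-153/1243 + (-15/2 - 10*(-1/52))) - 214 = (-153/1243 + (-15/2 + 5/26)) - 214 = (-153/1243 - 95/13) - 214 = -120074/16159 - 214 = -3578100/16159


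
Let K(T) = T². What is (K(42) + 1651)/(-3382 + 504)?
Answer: -3415/2878 ≈ -1.1866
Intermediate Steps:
(K(42) + 1651)/(-3382 + 504) = (42² + 1651)/(-3382 + 504) = (1764 + 1651)/(-2878) = 3415*(-1/2878) = -3415/2878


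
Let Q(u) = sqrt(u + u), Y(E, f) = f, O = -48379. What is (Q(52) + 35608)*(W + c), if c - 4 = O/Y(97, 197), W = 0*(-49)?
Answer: -1694620328/197 - 95182*sqrt(26)/197 ≈ -8.6046e+6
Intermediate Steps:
W = 0
Q(u) = sqrt(2)*sqrt(u) (Q(u) = sqrt(2*u) = sqrt(2)*sqrt(u))
c = -47591/197 (c = 4 - 48379/197 = -47591/197 ≈ -241.58)
(Q(52) + 35608)*(W + c) = (sqrt(2)*sqrt(52) + 35608)*(0 - 47591/197) = (sqrt(2)*(2*sqrt(13)) + 35608)*(-47591/197) = (2*sqrt(26) + 35608)*(-47591/197) = (35608 + 2*sqrt(26))*(-47591/197) = -1694620328/197 - 95182*sqrt(26)/197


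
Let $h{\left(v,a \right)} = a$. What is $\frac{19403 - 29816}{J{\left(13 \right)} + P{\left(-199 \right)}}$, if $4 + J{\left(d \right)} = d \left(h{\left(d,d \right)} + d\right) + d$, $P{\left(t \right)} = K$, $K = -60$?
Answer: $- \frac{10413}{287} \approx -36.282$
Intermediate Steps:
$P{\left(t \right)} = -60$
$J{\left(d \right)} = -4 + d + 2 d^{2}$ ($J{\left(d \right)} = -4 + \left(d \left(d + d\right) + d\right) = -4 + \left(d 2 d + d\right) = -4 + \left(2 d^{2} + d\right) = -4 + \left(d + 2 d^{2}\right) = -4 + d + 2 d^{2}$)
$\frac{19403 - 29816}{J{\left(13 \right)} + P{\left(-199 \right)}} = \frac{19403 - 29816}{\left(-4 + 13 + 2 \cdot 13^{2}\right) - 60} = - \frac{10413}{\left(-4 + 13 + 2 \cdot 169\right) - 60} = - \frac{10413}{\left(-4 + 13 + 338\right) - 60} = - \frac{10413}{347 - 60} = - \frac{10413}{287}$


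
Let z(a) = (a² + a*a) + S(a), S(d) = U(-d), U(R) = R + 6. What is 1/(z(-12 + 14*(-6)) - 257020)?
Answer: -1/238486 ≈ -4.1931e-6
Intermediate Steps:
U(R) = 6 + R
S(d) = 6 - d
z(a) = 6 - a + 2*a² (z(a) = (a² + a*a) + (6 - a) = (a² + a²) + (6 - a) = 2*a² + (6 - a) = 6 - a + 2*a²)
1/(z(-12 + 14*(-6)) - 257020) = 1/((6 - (-12 + 14*(-6)) + 2*(-12 + 14*(-6))²) - 257020) = 1/((6 - (-12 - 84) + 2*(-12 - 84)²) - 257020) = 1/((6 - 1*(-96) + 2*(-96)²) - 257020) = 1/((6 + 96 + 2*9216) - 257020) = 1/((6 + 96 + 18432) - 257020) = 1/(18534 - 257020) = 1/(-238486) = -1/238486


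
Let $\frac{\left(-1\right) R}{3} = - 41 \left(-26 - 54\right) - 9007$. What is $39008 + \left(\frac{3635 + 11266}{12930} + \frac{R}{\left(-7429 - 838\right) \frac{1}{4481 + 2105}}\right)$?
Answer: $\frac{902232113889}{35630770} \approx 25322.0$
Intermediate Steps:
$R = 17181$ ($R = - 3 \left(- 41 \left(-26 - 54\right) - 9007\right) = - 3 \left(\left(-41\right) \left(-80\right) - 9007\right) = - 3 \left(3280 - 9007\right) = \left(-3\right) \left(-5727\right) = 17181$)
$39008 + \left(\frac{3635 + 11266}{12930} + \frac{R}{\left(-7429 - 838\right) \frac{1}{4481 + 2105}}\right) = 39008 + \left(\frac{3635 + 11266}{12930} + \frac{17181}{\left(-7429 - 838\right) \frac{1}{4481 + 2105}}\right) = 39008 + \left(14901 \cdot \frac{1}{12930} + \frac{17181}{\left(-8267\right) \frac{1}{6586}}\right) = 39008 + \left(\frac{4967}{4310} + \frac{17181}{\left(-8267\right) \frac{1}{6586}}\right) = 39008 + \left(\frac{4967}{4310} + \frac{17181}{- \frac{8267}{6586}}\right) = 39008 + \left(\frac{4967}{4310} + 17181 \left(- \frac{6586}{8267}\right)\right) = 39008 + \left(\frac{4967}{4310} - \frac{113154066}{8267}\right) = 39008 - \frac{487652962271}{35630770} = \frac{902232113889}{35630770}$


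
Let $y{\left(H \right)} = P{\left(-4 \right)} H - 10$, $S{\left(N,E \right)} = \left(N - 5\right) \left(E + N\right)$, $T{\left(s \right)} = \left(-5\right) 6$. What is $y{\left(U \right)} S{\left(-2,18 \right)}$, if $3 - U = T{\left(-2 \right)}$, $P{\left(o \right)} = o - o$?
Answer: $1120$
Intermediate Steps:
$T{\left(s \right)} = -30$
$S{\left(N,E \right)} = \left(-5 + N\right) \left(E + N\right)$
$P{\left(o \right)} = 0$
$U = 33$ ($U = 3 - -30 = 3 + 30 = 33$)
$y{\left(H \right)} = -10$ ($y{\left(H \right)} = 0 H - 10 = 0 - 10 = -10$)
$y{\left(U \right)} S{\left(-2,18 \right)} = - 10 \left(\left(-2\right)^{2} - 90 - -10 + 18 \left(-2\right)\right) = - 10 \left(4 - 90 + 10 - 36\right) = \left(-10\right) \left(-112\right) = 1120$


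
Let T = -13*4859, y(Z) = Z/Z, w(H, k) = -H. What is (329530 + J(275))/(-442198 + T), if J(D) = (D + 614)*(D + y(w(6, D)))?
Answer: -574894/505365 ≈ -1.1376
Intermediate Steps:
y(Z) = 1
T = -63167
J(D) = (1 + D)*(614 + D) (J(D) = (D + 614)*(D + 1) = (614 + D)*(1 + D) = (1 + D)*(614 + D))
(329530 + J(275))/(-442198 + T) = (329530 + (614 + 275**2 + 615*275))/(-442198 - 63167) = (329530 + (614 + 75625 + 169125))/(-505365) = (329530 + 245364)*(-1/505365) = 574894*(-1/505365) = -574894/505365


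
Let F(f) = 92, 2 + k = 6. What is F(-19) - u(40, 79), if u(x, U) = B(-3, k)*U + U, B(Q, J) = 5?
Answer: -382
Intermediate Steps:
k = 4 (k = -2 + 6 = 4)
u(x, U) = 6*U (u(x, U) = 5*U + U = 6*U)
F(-19) - u(40, 79) = 92 - 6*79 = 92 - 1*474 = 92 - 474 = -382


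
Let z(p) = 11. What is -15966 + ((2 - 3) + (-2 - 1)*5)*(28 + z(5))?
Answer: -16590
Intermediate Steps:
-15966 + ((2 - 3) + (-2 - 1)*5)*(28 + z(5)) = -15966 + ((2 - 3) + (-2 - 1)*5)*(28 + 11) = -15966 + (-1 - 3*5)*39 = -15966 + (-1 - 15)*39 = -15966 - 16*39 = -15966 - 624 = -16590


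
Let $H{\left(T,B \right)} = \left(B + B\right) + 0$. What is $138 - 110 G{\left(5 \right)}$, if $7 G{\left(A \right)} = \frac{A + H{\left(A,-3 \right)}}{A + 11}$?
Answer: $\frac{7783}{56} \approx 138.98$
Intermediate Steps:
$H{\left(T,B \right)} = 2 B$ ($H{\left(T,B \right)} = 2 B + 0 = 2 B$)
$G{\left(A \right)} = \frac{-6 + A}{7 \left(11 + A\right)}$ ($G{\left(A \right)} = \frac{\left(A + 2 \left(-3\right)\right) \frac{1}{A + 11}}{7} = \frac{\left(A - 6\right) \frac{1}{11 + A}}{7} = \frac{\left(-6 + A\right) \frac{1}{11 + A}}{7} = \frac{\frac{1}{11 + A} \left(-6 + A\right)}{7} = \frac{-6 + A}{7 \left(11 + A\right)}$)
$138 - 110 G{\left(5 \right)} = 138 - 110 \frac{-6 + 5}{7 \left(11 + 5\right)} = 138 - 110 \cdot \frac{1}{7} \cdot \frac{1}{16} \left(-1\right) = 138 - - \frac{55}{56} = 138 + \frac{55}{56} = \frac{7783}{56}$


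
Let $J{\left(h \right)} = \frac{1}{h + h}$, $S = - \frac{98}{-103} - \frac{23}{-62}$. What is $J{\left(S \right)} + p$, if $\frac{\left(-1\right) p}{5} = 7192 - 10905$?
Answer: $\frac{156784618}{8445} \approx 18565.0$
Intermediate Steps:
$S = \frac{8445}{6386}$ ($S = \left(-98\right) \left(- \frac{1}{103}\right) - - \frac{23}{62} = \frac{98}{103} + \frac{23}{62} = \frac{8445}{6386} \approx 1.3224$)
$p = 18565$ ($p = - 5 \left(7192 - 10905\right) = \left(-5\right) \left(-3713\right) = 18565$)
$J{\left(h \right)} = \frac{1}{2 h}$
$J{\left(S \right)} + p = \frac{1}{2 \cdot \frac{8445}{6386}} + 18565 = \frac{1}{2} \cdot \frac{6386}{8445} + 18565 = \frac{3193}{8445} + 18565 = \frac{156784618}{8445}$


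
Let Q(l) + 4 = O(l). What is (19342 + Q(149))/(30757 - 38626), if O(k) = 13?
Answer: -19351/7869 ≈ -2.4591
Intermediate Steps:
Q(l) = 9 (Q(l) = -4 + 13 = 9)
(19342 + Q(149))/(30757 - 38626) = (19342 + 9)/(30757 - 38626) = 19351/(-7869) = 19351*(-1/7869) = -19351/7869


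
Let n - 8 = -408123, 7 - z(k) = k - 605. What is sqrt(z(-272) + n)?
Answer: I*sqrt(407231) ≈ 638.15*I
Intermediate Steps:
z(k) = 612 - k (z(k) = 7 - (k - 605) = 7 - (-605 + k) = 7 + (605 - k) = 612 - k)
n = -408115 (n = 8 - 408123 = -408115)
sqrt(z(-272) + n) = sqrt((612 - 1*(-272)) - 408115) = sqrt((612 + 272) - 408115) = sqrt(884 - 408115) = sqrt(-407231) = I*sqrt(407231)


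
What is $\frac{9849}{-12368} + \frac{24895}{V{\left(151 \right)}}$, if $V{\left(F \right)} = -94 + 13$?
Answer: $- \frac{308699129}{1001808} \approx -308.14$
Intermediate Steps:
$V{\left(F \right)} = -81$
$\frac{9849}{-12368} + \frac{24895}{V{\left(151 \right)}} = \frac{9849}{-12368} + \frac{24895}{-81} = 9849 \left(- \frac{1}{12368}\right) + 24895 \left(- \frac{1}{81}\right) = - \frac{9849}{12368} - \frac{24895}{81} = - \frac{308699129}{1001808}$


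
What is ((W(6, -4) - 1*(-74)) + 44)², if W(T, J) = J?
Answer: 12996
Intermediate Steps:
((W(6, -4) - 1*(-74)) + 44)² = ((-4 - 1*(-74)) + 44)² = ((-4 + 74) + 44)² = (70 + 44)² = 114² = 12996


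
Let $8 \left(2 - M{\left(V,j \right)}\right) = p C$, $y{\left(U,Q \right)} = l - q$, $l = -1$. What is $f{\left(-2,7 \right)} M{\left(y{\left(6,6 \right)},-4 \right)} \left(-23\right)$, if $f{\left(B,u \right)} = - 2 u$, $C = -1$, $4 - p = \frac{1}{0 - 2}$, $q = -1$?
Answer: $\frac{6601}{8} \approx 825.13$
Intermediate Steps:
$p = \frac{9}{2}$ ($p = 4 - \frac{1}{0 - 2} = 4 - \frac{1}{-2} = 4 - - \frac{1}{2} = 4 + \frac{1}{2} = \frac{9}{2} \approx 4.5$)
$y{\left(U,Q \right)} = 0$ ($y{\left(U,Q \right)} = -1 - -1 = -1 + 1 = 0$)
$M{\left(V,j \right)} = \frac{41}{16}$ ($M{\left(V,j \right)} = 2 - \frac{\frac{9}{2} \left(-1\right)}{8} = 2 - - \frac{9}{16} = 2 + \frac{9}{16} = \frac{41}{16}$)
$f{\left(-2,7 \right)} M{\left(y{\left(6,6 \right)},-4 \right)} \left(-23\right) = \left(-2\right) 7 \cdot \frac{41}{16} \left(-23\right) = \left(-14\right) \frac{41}{16} \left(-23\right) = \left(- \frac{287}{8}\right) \left(-23\right) = \frac{6601}{8}$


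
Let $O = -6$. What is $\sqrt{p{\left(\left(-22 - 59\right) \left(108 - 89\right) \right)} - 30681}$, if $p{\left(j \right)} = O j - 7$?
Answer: $i \sqrt{21454} \approx 146.47 i$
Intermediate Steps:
$p{\left(j \right)} = -7 - 6 j$ ($p{\left(j \right)} = - 6 j - 7 = -7 - 6 j$)
$\sqrt{p{\left(\left(-22 - 59\right) \left(108 - 89\right) \right)} - 30681} = \sqrt{\left(-7 - 6 \left(-22 - 59\right) \left(108 - 89\right)\right) - 30681} = \sqrt{\left(-7 - 6 \left(\left(-81\right) 19\right)\right) - 30681} = \sqrt{\left(-7 - -9234\right) - 30681} = \sqrt{\left(-7 + 9234\right) - 30681} = \sqrt{9227 - 30681} = \sqrt{-21454} = i \sqrt{21454}$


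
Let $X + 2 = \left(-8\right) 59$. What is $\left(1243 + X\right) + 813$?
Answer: $1582$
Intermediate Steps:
$X = -474$ ($X = -2 - 472 = -474$)
$\left(1243 + X\right) + 813 = \left(1243 - 474\right) + 813 = 769 + 813 = 1582$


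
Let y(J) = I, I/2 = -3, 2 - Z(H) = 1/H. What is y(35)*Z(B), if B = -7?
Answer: -90/7 ≈ -12.857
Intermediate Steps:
Z(H) = 2 - 1/H
I = -6 (I = 2*(-3) = -6)
y(J) = -6
y(35)*Z(B) = -6*(2 - 1/(-7)) = -6*(2 - 1*(-⅐)) = -6*(2 + ⅐) = -6*15/7 = -90/7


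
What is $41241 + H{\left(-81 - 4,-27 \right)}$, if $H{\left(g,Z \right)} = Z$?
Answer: $41214$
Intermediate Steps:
$41241 + H{\left(-81 - 4,-27 \right)} = 41241 - 27 = 41214$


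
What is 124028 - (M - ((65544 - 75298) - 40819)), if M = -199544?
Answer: 272999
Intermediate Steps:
124028 - (M - ((65544 - 75298) - 40819)) = 124028 - (-199544 - ((65544 - 75298) - 40819)) = 124028 - (-199544 - (-9754 - 40819)) = 124028 - (-199544 - 1*(-50573)) = 124028 - (-199544 + 50573) = 124028 - 1*(-148971) = 124028 + 148971 = 272999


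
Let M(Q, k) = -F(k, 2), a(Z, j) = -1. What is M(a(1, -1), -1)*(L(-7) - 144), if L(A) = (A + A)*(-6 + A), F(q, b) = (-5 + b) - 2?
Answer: 190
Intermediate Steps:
F(q, b) = -7 + b
M(Q, k) = 5 (M(Q, k) = -(-7 + 2) = -1*(-5) = 5)
L(A) = 2*A*(-6 + A) (L(A) = (2*A)*(-6 + A) = 2*A*(-6 + A))
M(a(1, -1), -1)*(L(-7) - 144) = 5*(2*(-7)*(-6 - 7) - 144) = 5*(2*(-7)*(-13) - 144) = 5*(182 - 144) = 5*38 = 190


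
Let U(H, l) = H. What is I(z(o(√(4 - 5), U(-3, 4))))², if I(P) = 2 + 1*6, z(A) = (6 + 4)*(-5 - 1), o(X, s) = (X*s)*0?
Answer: 64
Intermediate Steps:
o(X, s) = 0
z(A) = -60 (z(A) = 10*(-6) = -60)
I(P) = 8 (I(P) = 2 + 6 = 8)
I(z(o(√(4 - 5), U(-3, 4))))² = 8² = 64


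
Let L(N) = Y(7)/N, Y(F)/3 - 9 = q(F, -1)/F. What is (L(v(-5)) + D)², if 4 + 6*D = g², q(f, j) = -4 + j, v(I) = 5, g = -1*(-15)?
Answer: 77070841/44100 ≈ 1747.6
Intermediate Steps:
g = 15
Y(F) = 27 - 15/F (Y(F) = 27 + 3*((-4 - 1)/F) = 27 + 3*(-5/F) = 27 - 15/F)
L(N) = 174/(7*N) (L(N) = (27 - 15/7)/N = 174/(7*N))
D = 221/6 (D = -⅔ + (⅙)*15² = -⅔ + (⅙)*225 = -⅔ + 75/2 = 221/6 ≈ 36.833)
(L(v(-5)) + D)² = ((174/7)/5 + 221/6)² = ((174/7)*(⅕) + 221/6)² = (174/35 + 221/6)² = (8779/210)² = 77070841/44100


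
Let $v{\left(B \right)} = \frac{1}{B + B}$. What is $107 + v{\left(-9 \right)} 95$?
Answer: $\frac{1831}{18} \approx 101.72$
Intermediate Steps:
$v{\left(B \right)} = \frac{1}{2 B}$
$107 + v{\left(-9 \right)} 95 = 107 + \frac{1}{2 \left(-9\right)} 95 = 107 + \frac{1}{2} \left(- \frac{1}{9}\right) 95 = 107 - \frac{95}{18} = \frac{1831}{18}$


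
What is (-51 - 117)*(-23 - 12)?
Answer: 5880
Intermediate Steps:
(-51 - 117)*(-23 - 12) = -168*(-35) = 5880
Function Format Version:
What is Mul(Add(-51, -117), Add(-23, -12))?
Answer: 5880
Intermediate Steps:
Mul(Add(-51, -117), Add(-23, -12)) = Mul(-168, -35) = 5880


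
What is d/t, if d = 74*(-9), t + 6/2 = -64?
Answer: 666/67 ≈ 9.9403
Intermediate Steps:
t = -67 (t = -3 - 64 = -67)
d = -666
d/t = -666/(-67) = -666*(-1/67) = 666/67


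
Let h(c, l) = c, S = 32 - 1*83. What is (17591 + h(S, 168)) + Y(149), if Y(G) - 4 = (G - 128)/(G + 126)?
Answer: 4824621/275 ≈ 17544.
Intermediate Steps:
S = -51 (S = 32 - 83 = -51)
Y(G) = 4 + (-128 + G)/(126 + G) (Y(G) = 4 + (G - 128)/(G + 126) = 4 + (-128 + G)/(126 + G))
(17591 + h(S, 168)) + Y(149) = (17591 - 51) + (376 + 5*149)/(126 + 149) = 17540 + (376 + 745)/275 = 17540 + (1/275)*1121 = 17540 + 1121/275 = 4824621/275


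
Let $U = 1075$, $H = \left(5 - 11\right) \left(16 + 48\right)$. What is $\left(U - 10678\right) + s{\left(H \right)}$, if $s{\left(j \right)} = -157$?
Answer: $-9760$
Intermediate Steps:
$H = -384$ ($H = \left(-6\right) 64 = -384$)
$\left(U - 10678\right) + s{\left(H \right)} = \left(1075 - 10678\right) - 157 = -9603 - 157 = -9760$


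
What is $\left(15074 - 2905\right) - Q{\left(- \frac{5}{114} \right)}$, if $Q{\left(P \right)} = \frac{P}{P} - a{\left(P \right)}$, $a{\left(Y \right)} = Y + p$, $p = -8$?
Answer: $\frac{1386235}{114} \approx 12160.0$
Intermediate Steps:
$a{\left(Y \right)} = -8 + Y$ ($a{\left(Y \right)} = Y - 8 = -8 + Y$)
$Q{\left(P \right)} = 9 - P$ ($Q{\left(P \right)} = \frac{P}{P} - \left(-8 + P\right) = 1 - \left(-8 + P\right) = 9 - P$)
$\left(15074 - 2905\right) - Q{\left(- \frac{5}{114} \right)} = \left(15074 - 2905\right) - \left(9 - - \frac{5}{114}\right) = 12169 - \left(9 - \left(-5\right) \frac{1}{114}\right) = 12169 - \left(9 - - \frac{5}{114}\right) = 12169 - \left(9 + \frac{5}{114}\right) = 12169 - \frac{1031}{114} = \frac{1386235}{114}$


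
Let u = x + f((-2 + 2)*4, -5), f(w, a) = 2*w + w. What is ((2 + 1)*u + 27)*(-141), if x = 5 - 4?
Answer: -4230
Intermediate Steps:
f(w, a) = 3*w
x = 1
u = 1 (u = 1 + 3*((-2 + 2)*4) = 1 + 3*(0*4) = 1 + 3*0 = 1 + 0 = 1)
((2 + 1)*u + 27)*(-141) = ((2 + 1)*1 + 27)*(-141) = (3*1 + 27)*(-141) = (3 + 27)*(-141) = 30*(-141) = -4230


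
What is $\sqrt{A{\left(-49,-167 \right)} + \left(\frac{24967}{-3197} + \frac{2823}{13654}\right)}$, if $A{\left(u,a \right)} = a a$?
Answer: $\frac{\sqrt{53127527370531957410}}{43651838} \approx 166.98$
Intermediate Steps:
$A{\left(u,a \right)} = a^{2}$
$\sqrt{A{\left(-49,-167 \right)} + \left(\frac{24967}{-3197} + \frac{2823}{13654}\right)} = \sqrt{\left(-167\right)^{2} + \left(\frac{24967}{-3197} + \frac{2823}{13654}\right)} = \sqrt{27889 + \left(24967 \left(- \frac{1}{3197}\right) + 2823 \cdot \frac{1}{13654}\right)} = \sqrt{27889 + \left(- \frac{24967}{3197} + \frac{2823}{13654}\right)} = \sqrt{27889 - \frac{331874287}{43651838}} = \sqrt{\frac{1217074235695}{43651838}} = \frac{\sqrt{53127527370531957410}}{43651838}$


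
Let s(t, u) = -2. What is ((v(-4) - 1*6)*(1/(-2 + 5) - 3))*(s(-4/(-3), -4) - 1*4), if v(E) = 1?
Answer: -80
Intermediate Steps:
((v(-4) - 1*6)*(1/(-2 + 5) - 3))*(s(-4/(-3), -4) - 1*4) = ((1 - 1*6)*(1/(-2 + 5) - 3))*(-2 - 1*4) = ((1 - 6)*(1/3 - 3))*(-2 - 4) = -5*(1/3 - 3)*(-6) = -5*(-8/3)*(-6) = (40/3)*(-6) = -80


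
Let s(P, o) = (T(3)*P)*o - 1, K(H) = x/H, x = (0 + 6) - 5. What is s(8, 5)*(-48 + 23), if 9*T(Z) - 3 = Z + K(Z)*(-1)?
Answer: -16325/27 ≈ -604.63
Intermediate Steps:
x = 1 (x = 6 - 5 = 1)
K(H) = 1/H
T(Z) = ⅓ - 1/(9*Z) + Z/9 (T(Z) = ⅓ + (Z - 1/Z)/9 = ⅓ + (-1/(9*Z) + Z/9) = ⅓ - 1/(9*Z) + Z/9)
s(P, o) = -1 + 17*P*o/27 (s(P, o) = (((⅑)*(-1 + 3*(3 + 3))/3)*P)*o - 1 = (((⅑)*(⅓)*(-1 + 3*6))*P)*o - 1 = (((⅑)*(⅓)*(-1 + 18))*P)*o - 1 = (((⅑)*(⅓)*17)*P)*o - 1 = (17*P/27)*o - 1 = 17*P*o/27 - 1 = -1 + 17*P*o/27)
s(8, 5)*(-48 + 23) = (-1 + (17/27)*8*5)*(-48 + 23) = (-1 + 680/27)*(-25) = (653/27)*(-25) = -16325/27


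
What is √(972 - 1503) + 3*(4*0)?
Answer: 3*I*√59 ≈ 23.043*I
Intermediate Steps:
√(972 - 1503) + 3*(4*0) = √(-531) + 3*0 = 3*I*√59 + 0 = 3*I*√59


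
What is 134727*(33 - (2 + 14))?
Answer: 2290359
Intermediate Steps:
134727*(33 - (2 + 14)) = 134727*(33 - 1*16) = 134727*(33 - 16) = 134727*17 = 2290359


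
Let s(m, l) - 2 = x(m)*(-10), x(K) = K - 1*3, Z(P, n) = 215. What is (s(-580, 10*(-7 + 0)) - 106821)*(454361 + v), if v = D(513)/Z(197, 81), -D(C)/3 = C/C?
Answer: -9865374248268/215 ≈ -4.5885e+10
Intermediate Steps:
D(C) = -3 (D(C) = -3*C/C = -3*1 = -3)
x(K) = -3 + K (x(K) = K - 3 = -3 + K)
s(m, l) = 32 - 10*m (s(m, l) = 2 + (-3 + m)*(-10) = 2 + (30 - 10*m) = 32 - 10*m)
v = -3/215 ≈ -0.013953
(s(-580, 10*(-7 + 0)) - 106821)*(454361 + v) = ((32 - 10*(-580)) - 106821)*(454361 - 3/215) = ((32 + 5800) - 106821)*(97687612/215) = (5832 - 106821)*(97687612/215) = -100989*97687612/215 = -9865374248268/215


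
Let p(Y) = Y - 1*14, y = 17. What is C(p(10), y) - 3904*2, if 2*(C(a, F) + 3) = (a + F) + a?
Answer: -15613/2 ≈ -7806.5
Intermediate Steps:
p(Y) = -14 + Y (p(Y) = Y - 14 = -14 + Y)
C(a, F) = -3 + a + F/2 (C(a, F) = -3 + ((a + F) + a)/2 = -3 + ((F + a) + a)/2 = -3 + (F + 2*a)/2 = -3 + (a + F/2) = -3 + a + F/2)
C(p(10), y) - 3904*2 = (-3 + (-14 + 10) + (1/2)*17) - 3904*2 = (-3 - 4 + 17/2) - 7808 = 3/2 - 7808 = -15613/2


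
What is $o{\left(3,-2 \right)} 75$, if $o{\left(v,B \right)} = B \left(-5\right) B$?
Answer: $-1500$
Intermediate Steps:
$o{\left(v,B \right)} = - 5 B^{2}$ ($o{\left(v,B \right)} = - 5 B B = - 5 B^{2}$)
$o{\left(3,-2 \right)} 75 = - 5 \left(-2\right)^{2} \cdot 75 = \left(-5\right) 4 \cdot 75 = \left(-20\right) 75 = -1500$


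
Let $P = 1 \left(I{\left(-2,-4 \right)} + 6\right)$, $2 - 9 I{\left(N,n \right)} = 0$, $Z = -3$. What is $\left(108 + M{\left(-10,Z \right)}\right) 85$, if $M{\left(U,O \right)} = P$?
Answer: $\frac{87380}{9} \approx 9708.9$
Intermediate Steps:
$I{\left(N,n \right)} = \frac{2}{9}$ ($I{\left(N,n \right)} = \frac{2}{9} - 0 = \frac{2}{9} + 0 = \frac{2}{9}$)
$P = \frac{56}{9}$ ($P = 1 \left(\frac{2}{9} + 6\right) = 1 \cdot \frac{56}{9} = \frac{56}{9} \approx 6.2222$)
$M{\left(U,O \right)} = \frac{56}{9}$
$\left(108 + M{\left(-10,Z \right)}\right) 85 = \left(108 + \frac{56}{9}\right) 85 = \frac{1028}{9} \cdot 85 = \frac{87380}{9}$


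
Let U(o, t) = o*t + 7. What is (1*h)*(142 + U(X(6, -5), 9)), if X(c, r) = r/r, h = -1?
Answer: -158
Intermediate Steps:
X(c, r) = 1
U(o, t) = 7 + o*t
(1*h)*(142 + U(X(6, -5), 9)) = (1*(-1))*(142 + (7 + 1*9)) = -(142 + (7 + 9)) = -(142 + 16) = -1*158 = -158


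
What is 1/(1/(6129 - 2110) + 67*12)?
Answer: 4019/3231277 ≈ 0.0012438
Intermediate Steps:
1/(1/(6129 - 2110) + 67*12) = 1/(1/4019 + 804) = 1/(3231277/4019) = 4019/3231277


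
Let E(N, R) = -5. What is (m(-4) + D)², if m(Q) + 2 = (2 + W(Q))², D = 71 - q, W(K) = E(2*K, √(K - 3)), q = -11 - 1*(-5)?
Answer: 7056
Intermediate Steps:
q = -6 (q = -11 + 5 = -6)
W(K) = -5
D = 77 (D = 71 - 1*(-6) = 71 + 6 = 77)
m(Q) = 7 (m(Q) = -2 + (2 - 5)² = -2 + (-3)² = -2 + 9 = 7)
(m(-4) + D)² = (7 + 77)² = 84² = 7056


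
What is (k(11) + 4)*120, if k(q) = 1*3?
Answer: 840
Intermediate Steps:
k(q) = 3
(k(11) + 4)*120 = (3 + 4)*120 = 7*120 = 840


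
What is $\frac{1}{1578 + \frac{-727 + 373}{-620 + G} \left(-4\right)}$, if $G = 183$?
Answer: $\frac{437}{688170} \approx 0.00063502$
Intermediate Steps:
$\frac{1}{1578 + \frac{-727 + 373}{-620 + G} \left(-4\right)} = \frac{1}{1578 + \frac{-727 + 373}{-620 + 183} \left(-4\right)} = \frac{1}{1578 + - \frac{354}{-437} \left(-4\right)} = \frac{1}{1578 + \left(-354\right) \left(- \frac{1}{437}\right) \left(-4\right)} = \frac{1}{1578 + \frac{354}{437} \left(-4\right)} = \frac{1}{1578 - \frac{1416}{437}} = \frac{1}{\frac{688170}{437}} = \frac{437}{688170}$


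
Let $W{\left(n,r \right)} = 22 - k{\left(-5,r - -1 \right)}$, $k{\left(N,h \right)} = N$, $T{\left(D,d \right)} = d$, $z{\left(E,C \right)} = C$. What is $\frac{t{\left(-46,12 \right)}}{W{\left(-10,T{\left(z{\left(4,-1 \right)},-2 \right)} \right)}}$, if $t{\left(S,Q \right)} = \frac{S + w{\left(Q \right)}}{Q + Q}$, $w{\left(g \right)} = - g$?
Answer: $- \frac{29}{324} \approx -0.089506$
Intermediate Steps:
$t{\left(S,Q \right)} = \frac{S - Q}{2 Q}$ ($t{\left(S,Q \right)} = \frac{S - Q}{Q + Q} = \frac{S - Q}{2 Q}$)
$W{\left(n,r \right)} = 27$ ($W{\left(n,r \right)} = 22 - -5 = 22 + 5 = 27$)
$\frac{t{\left(-46,12 \right)}}{W{\left(-10,T{\left(z{\left(4,-1 \right)},-2 \right)} \right)}} = \frac{\frac{1}{2} \cdot \frac{1}{12} \left(-46 - 12\right)}{27} = \frac{1}{2} \cdot \frac{1}{12} \left(-46 - 12\right) \frac{1}{27} = \frac{1}{2} \cdot \frac{1}{12} \left(-58\right) \frac{1}{27} = \left(- \frac{29}{12}\right) \frac{1}{27} = - \frac{29}{324}$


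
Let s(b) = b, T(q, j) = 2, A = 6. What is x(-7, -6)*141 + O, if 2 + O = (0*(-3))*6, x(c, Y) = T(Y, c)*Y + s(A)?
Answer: -848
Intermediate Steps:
x(c, Y) = 6 + 2*Y (x(c, Y) = 2*Y + 6 = 6 + 2*Y)
O = -2 (O = -2 + (0*(-3))*6 = -2 + 0*6 = -2 + 0 = -2)
x(-7, -6)*141 + O = (6 + 2*(-6))*141 - 2 = (6 - 12)*141 - 2 = -6*141 - 2 = -846 - 2 = -848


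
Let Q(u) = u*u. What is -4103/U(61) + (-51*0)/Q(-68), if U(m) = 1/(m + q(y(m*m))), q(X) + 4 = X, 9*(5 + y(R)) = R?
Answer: -17187467/9 ≈ -1.9097e+6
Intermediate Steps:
Q(u) = u**2
y(R) = -5 + R/9
q(X) = -4 + X
U(m) = 1/(-9 + m + m**2/9) (U(m) = 1/(m + (-4 + (-5 + (m*m)/9))) = 1/(m + (-4 + (-5 + m**2/9))) = 1/(m + (-9 + m**2/9)) = 1/(-9 + m + m**2/9))
-4103/U(61) + (-51*0)/Q(-68) = -4103/(9/(-81 + 61**2 + 9*61)) + (-51*0)/((-68)**2) = -4103/(9/(-81 + 3721 + 549)) + 0/4624 = -4103/(9/4189) + 0*(1/4624) = -4103/(9*(1/4189)) + 0 = -4103/9/4189 + 0 = -4103*4189/9 + 0 = -17187467/9 + 0 = -17187467/9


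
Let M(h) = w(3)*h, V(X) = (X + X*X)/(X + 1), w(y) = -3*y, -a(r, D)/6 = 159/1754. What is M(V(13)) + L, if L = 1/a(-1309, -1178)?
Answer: -56686/477 ≈ -118.84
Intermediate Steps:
a(r, D) = -477/877 (a(r, D) = -954/1754 = -6*159/1754 = -477/877)
V(X) = (X + X²)/(1 + X)
M(h) = -9*h (M(h) = (-3*3)*h = -9*h)
L = -877/477 (L = 1/(-477/877) = -877/477 ≈ -1.8386)
M(V(13)) + L = -9*13 - 877/477 = -117 - 877/477 = -56686/477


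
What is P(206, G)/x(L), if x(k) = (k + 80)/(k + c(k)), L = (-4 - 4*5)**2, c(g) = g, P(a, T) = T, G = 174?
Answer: 12528/41 ≈ 305.56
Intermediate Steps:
L = 576 (L = (-4 - 20)**2 = (-24)**2 = 576)
x(k) = (80 + k)/(2*k) (x(k) = (k + 80)/(k + k) = (80 + k)/((2*k)) = (80 + k)*(1/(2*k)) = (80 + k)/(2*k))
P(206, G)/x(L) = 174/(((1/2)*(80 + 576)/576)) = 174/(((1/2)*(1/576)*656)) = 174/(41/72) = 174*(72/41) = 12528/41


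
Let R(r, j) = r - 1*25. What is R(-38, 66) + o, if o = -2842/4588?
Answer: -145943/2294 ≈ -63.619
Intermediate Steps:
R(r, j) = -25 + r (R(r, j) = r - 25 = -25 + r)
o = -1421/2294 (o = -2842*1/4588 = -1421/2294 ≈ -0.61944)
R(-38, 66) + o = (-25 - 38) - 1421/2294 = -63 - 1421/2294 = -145943/2294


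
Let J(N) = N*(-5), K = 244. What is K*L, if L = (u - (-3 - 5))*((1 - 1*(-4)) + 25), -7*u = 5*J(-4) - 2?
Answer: -43920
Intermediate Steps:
J(N) = -5*N
u = -14 (u = -(5*(-5*(-4)) - 2)/7 = -(5*20 - 2)/7 = -(100 - 2)/7 = -⅐*98 = -14)
L = -180 (L = (-14 - (-3 - 5))*((1 - 1*(-4)) + 25) = (-14 - 1*(-8))*((1 + 4) + 25) = (-14 + 8)*(5 + 25) = -6*30 = -180)
K*L = 244*(-180) = -43920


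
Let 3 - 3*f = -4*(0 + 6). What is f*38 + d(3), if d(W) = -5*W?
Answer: 327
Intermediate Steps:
f = 9 (f = 1 - (-4)*(0 + 6)/3 = 1 - (-4)*6/3 = 1 - ⅓*(-24) = 1 + 8 = 9)
f*38 + d(3) = 9*38 - 5*3 = 342 - 15 = 327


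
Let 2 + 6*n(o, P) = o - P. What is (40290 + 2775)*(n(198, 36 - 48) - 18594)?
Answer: -799257690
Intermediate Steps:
n(o, P) = -⅓ - P/6 + o/6 (n(o, P) = -⅓ + (o - P)/6 = -⅓ + (-P/6 + o/6) = -⅓ - P/6 + o/6)
(40290 + 2775)*(n(198, 36 - 48) - 18594) = (40290 + 2775)*((-⅓ - (36 - 48)/6 + (⅙)*198) - 18594) = 43065*((-⅓ - ⅙*(-12) + 33) - 18594) = 43065*((-⅓ + 2 + 33) - 18594) = 43065*(104/3 - 18594) = 43065*(-55678/3) = -799257690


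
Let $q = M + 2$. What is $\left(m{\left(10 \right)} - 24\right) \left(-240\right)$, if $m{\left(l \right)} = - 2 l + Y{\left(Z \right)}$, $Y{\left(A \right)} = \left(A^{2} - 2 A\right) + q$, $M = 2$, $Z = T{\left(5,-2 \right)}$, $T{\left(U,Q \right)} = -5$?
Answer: $1200$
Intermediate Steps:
$Z = -5$
$q = 4$ ($q = 2 + 2 = 4$)
$Y{\left(A \right)} = 4 + A^{2} - 2 A$ ($Y{\left(A \right)} = \left(A^{2} - 2 A\right) + 4 = 4 + A^{2} - 2 A$)
$m{\left(l \right)} = 39 - 2 l$ ($m{\left(l \right)} = - 2 l + \left(4 + \left(-5\right)^{2} - -10\right) = - 2 l + \left(4 + 25 + 10\right) = - 2 l + 39 = 39 - 2 l$)
$\left(m{\left(10 \right)} - 24\right) \left(-240\right) = \left(\left(39 - 20\right) - 24\right) \left(-240\right) = \left(19 - 24\right) \left(-240\right) = \left(-5\right) \left(-240\right) = 1200$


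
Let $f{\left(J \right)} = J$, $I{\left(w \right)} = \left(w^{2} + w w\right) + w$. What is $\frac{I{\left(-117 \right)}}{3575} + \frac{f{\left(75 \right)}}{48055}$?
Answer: $\frac{20158392}{2643025} \approx 7.627$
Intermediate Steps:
$I{\left(w \right)} = w + 2 w^{2}$ ($I{\left(w \right)} = \left(w^{2} + w^{2}\right) + w = 2 w^{2} + w = w + 2 w^{2}$)
$\frac{I{\left(-117 \right)}}{3575} + \frac{f{\left(75 \right)}}{48055} = \frac{\left(-117\right) \left(1 + 2 \left(-117\right)\right)}{3575} + \frac{75}{48055} = - 117 \left(1 - 234\right) \frac{1}{3575} + 75 \cdot \frac{1}{48055} = \left(-117\right) \left(-233\right) \frac{1}{3575} + \frac{15}{9611} = 27261 \cdot \frac{1}{3575} + \frac{15}{9611} = \frac{2097}{275} + \frac{15}{9611} = \frac{20158392}{2643025}$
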